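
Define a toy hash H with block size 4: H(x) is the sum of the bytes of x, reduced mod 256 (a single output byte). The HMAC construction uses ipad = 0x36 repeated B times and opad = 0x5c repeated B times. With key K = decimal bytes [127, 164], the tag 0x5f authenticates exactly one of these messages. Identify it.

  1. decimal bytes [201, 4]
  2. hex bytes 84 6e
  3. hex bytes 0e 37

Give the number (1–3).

3

Key decimal bytes [127, 164] = 7f a4 is 2 bytes ≤ B = 4; zero-pad to 4 bytes: K' = 7f a4 00 00.
K' ⊕ ipad = 49 92 36 36; K' ⊕ opad = 23 f8 5c 5c.
m1: inner = H(49 92 36 36 c9 04) = 14; tag = H(23 f8 5c 5c 14) = e7
m2: inner = H(49 92 36 36 84 6e) = 39; tag = H(23 f8 5c 5c 39) = 0c
m3: inner = H(49 92 36 36 0e 37) = 8c; tag = H(23 f8 5c 5c 8c) = 5f ← matches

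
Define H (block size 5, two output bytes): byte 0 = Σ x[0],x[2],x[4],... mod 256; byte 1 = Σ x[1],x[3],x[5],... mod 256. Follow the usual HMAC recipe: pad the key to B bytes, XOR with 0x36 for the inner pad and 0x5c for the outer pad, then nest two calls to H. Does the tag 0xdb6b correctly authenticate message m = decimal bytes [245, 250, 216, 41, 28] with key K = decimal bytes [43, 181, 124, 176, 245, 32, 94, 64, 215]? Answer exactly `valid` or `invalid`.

Key decimal bytes [43, 181, 124, 176, 245, 32, 94, 64, 215] = 2b b5 7c b0 f5 20 5e 40 d7 is 9 bytes > B = 5, so hash it first: H(key) = d1 c5, then zero-pad to 5 bytes: K' = d1 c5 00 00 00.
K' ⊕ ipad = e7 f3 36 36 36; K' ⊕ opad = 8d 99 5c 5c 5c.
Inner hash: even-index sum = 630 mod 256 = 118; odd-index sum = 786 mod 256 = 18 → 76 12.
Outer hash (recomputed tag): even-index sum = 343 mod 256 = 87; odd-index sum = 363 mod 256 = 107 → 57 6b.
Recomputed tag = 576b; claimed = db6b → mismatch.

invalid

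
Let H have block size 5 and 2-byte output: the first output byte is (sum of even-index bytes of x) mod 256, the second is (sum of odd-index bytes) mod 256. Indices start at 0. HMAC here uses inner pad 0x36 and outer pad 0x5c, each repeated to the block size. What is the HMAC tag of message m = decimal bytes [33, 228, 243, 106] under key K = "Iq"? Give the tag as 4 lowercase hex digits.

Key "Iq" = 49 71 is 2 bytes ≤ B = 5; zero-pad to 5 bytes: K' = 49 71 00 00 00.
K' ⊕ ipad = 7f 47 36 36 36.  K' ⊕ opad = 15 2d 5c 5c 5c.
Inner input = (K'⊕ipad) ∥ m = 7f 47 36 36 36 ∥ 21 e4 f3 6a.
Inner hash: even-index sum = 569 mod 256 = 57; odd-index sum = 401 mod 256 = 145 → 39 91.
Outer input = (K'⊕opad) ∥ inner = 15 2d 5c 5c 5c ∥ 39 91.
Outer hash (tag): even-index sum = 350 mod 256 = 94; odd-index sum = 194 mod 256 = 194 → 5e c2.

5ec2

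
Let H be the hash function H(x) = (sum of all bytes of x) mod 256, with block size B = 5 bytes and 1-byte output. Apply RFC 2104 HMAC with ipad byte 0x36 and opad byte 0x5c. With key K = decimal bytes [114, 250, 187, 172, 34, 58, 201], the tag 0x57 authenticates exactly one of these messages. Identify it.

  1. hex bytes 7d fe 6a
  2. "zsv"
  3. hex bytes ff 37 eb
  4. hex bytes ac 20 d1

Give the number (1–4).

Key decimal bytes [114, 250, 187, 172, 34, 58, 201] = 72 fa bb ac 22 3a c9 is 7 bytes > B = 5, so hash it first: H(key) = f8, then zero-pad to 5 bytes: K' = f8 00 00 00 00.
K' ⊕ ipad = ce 36 36 36 36; K' ⊕ opad = a4 5c 5c 5c 5c.
m1: inner = H(ce 36 36 36 36 7d fe 6a) = 8b; tag = H(a4 5c 5c 5c 5c 8b) = 9f
m2: inner = H(ce 36 36 36 36 7a 73 76) = 09; tag = H(a4 5c 5c 5c 5c 09) = 1d
m3: inner = H(ce 36 36 36 36 ff 37 eb) = c7; tag = H(a4 5c 5c 5c 5c c7) = db
m4: inner = H(ce 36 36 36 36 ac 20 d1) = 43; tag = H(a4 5c 5c 5c 5c 43) = 57 ← matches

4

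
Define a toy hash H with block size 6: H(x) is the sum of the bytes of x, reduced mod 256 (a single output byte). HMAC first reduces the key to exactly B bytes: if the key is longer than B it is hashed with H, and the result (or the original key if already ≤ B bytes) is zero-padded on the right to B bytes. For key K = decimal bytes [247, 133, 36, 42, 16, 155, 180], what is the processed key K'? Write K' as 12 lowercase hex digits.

290000000000

|K| = 7 > B = 6, so first hash the key.
H(K): sum = 247+133+36+42+16+155+180 = 809; mod 256 = 41 → 29.
Zero-pad H(K) = 29 to 6 bytes: K' = 29 00 00 00 00 00.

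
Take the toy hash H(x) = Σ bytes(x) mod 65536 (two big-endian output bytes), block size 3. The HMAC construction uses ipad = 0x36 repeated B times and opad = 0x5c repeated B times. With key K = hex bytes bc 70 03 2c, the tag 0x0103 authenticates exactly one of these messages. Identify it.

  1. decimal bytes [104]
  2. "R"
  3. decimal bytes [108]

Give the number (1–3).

1

Key hex bytes bc 70 03 2c is 4 bytes > B = 3, so hash it first: H(key) = 01 5b, then zero-pad to 3 bytes: K' = 01 5b 00.
K' ⊕ ipad = 37 6d 36; K' ⊕ opad = 5d 07 5c.
m1: inner = H(37 6d 36 68) = 01 42; tag = H(5d 07 5c 01 42) = 0103 ← matches
m2: inner = H(37 6d 36 52) = 01 2c; tag = H(5d 07 5c 01 2c) = 00ed
m3: inner = H(37 6d 36 6c) = 01 46; tag = H(5d 07 5c 01 46) = 0107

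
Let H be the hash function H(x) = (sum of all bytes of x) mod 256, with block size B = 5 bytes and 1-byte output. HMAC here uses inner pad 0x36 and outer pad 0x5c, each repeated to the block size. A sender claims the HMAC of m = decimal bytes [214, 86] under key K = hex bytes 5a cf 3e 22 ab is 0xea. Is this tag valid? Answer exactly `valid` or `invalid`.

invalid

Key hex bytes 5a cf 3e 22 ab is exactly B = 5 bytes: K' = 5a cf 3e 22 ab.
K' ⊕ ipad = 6c f9 08 14 9d; K' ⊕ opad = 06 93 62 7e f7.
Inner hash: sum = 108+249+8+20+157+214+86 = 842; mod 256 = 74 → 4a.
Outer hash (recomputed tag): sum = 6+147+98+126+247+74 = 698; mod 256 = 186 → ba.
Recomputed tag = ba; claimed = ea → mismatch.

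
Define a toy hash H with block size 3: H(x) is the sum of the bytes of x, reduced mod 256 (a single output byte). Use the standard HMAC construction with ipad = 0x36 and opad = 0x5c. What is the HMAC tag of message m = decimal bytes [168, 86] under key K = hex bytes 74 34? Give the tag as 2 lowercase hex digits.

64

Key hex bytes 74 34 is 2 bytes ≤ B = 3; zero-pad to 3 bytes: K' = 74 34 00.
K' ⊕ ipad = 42 02 36.  K' ⊕ opad = 28 68 5c.
Inner input = (K'⊕ipad) ∥ m = 42 02 36 ∥ a8 56.
Inner hash: sum = 66+2+54+168+86 = 376; mod 256 = 120 → 78.
Outer input = (K'⊕opad) ∥ inner = 28 68 5c ∥ 78.
Outer hash (tag): sum = 40+104+92+120 = 356; mod 256 = 100 → 64.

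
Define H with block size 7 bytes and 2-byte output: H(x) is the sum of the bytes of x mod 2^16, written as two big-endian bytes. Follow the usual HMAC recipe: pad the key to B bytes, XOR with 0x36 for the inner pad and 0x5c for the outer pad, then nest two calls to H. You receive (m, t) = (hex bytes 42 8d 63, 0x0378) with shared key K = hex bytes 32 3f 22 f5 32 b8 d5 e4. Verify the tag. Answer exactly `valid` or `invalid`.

invalid

Key hex bytes 32 3f 22 f5 32 b8 d5 e4 is 8 bytes > B = 7, so hash it first: H(key) = 04 2b, then zero-pad to 7 bytes: K' = 04 2b 00 00 00 00 00.
K' ⊕ ipad = 32 1d 36 36 36 36 36; K' ⊕ opad = 58 77 5c 5c 5c 5c 5c.
Inner hash: sum = 50+29+54+54+54+54+54+66+141+99 = 655 → 02 8f.
Outer hash (recomputed tag): sum = 88+119+92+92+92+92+92+2+143 = 812 → 03 2c.
Recomputed tag = 032c; claimed = 0378 → mismatch.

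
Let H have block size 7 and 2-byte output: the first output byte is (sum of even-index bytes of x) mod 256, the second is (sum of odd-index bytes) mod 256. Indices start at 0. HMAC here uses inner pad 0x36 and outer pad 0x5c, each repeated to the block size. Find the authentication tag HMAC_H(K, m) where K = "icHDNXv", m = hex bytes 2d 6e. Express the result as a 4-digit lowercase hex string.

Key "icHDNXv" = 69 63 48 44 4e 58 76 is exactly B = 7 bytes: K' = 69 63 48 44 4e 58 76.
K' ⊕ ipad = 5f 55 7e 72 78 6e 40.  K' ⊕ opad = 35 3f 14 18 12 04 2a.
Inner input = (K'⊕ipad) ∥ m = 5f 55 7e 72 78 6e 40 ∥ 2d 6e.
Inner hash: even-index sum = 515 mod 256 = 3; odd-index sum = 354 mod 256 = 98 → 03 62.
Outer input = (K'⊕opad) ∥ inner = 35 3f 14 18 12 04 2a ∥ 03 62.
Outer hash (tag): even-index sum = 231 mod 256 = 231; odd-index sum = 94 mod 256 = 94 → e7 5e.

e75e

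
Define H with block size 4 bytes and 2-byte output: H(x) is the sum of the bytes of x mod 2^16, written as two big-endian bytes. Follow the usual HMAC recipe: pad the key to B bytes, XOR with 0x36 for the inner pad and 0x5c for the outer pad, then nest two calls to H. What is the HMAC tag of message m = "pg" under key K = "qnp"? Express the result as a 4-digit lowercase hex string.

Key "qnp" = 71 6e 70 is 3 bytes ≤ B = 4; zero-pad to 4 bytes: K' = 71 6e 70 00.
K' ⊕ ipad = 47 58 46 36.  K' ⊕ opad = 2d 32 2c 5c.
Inner input = (K'⊕ipad) ∥ m = 47 58 46 36 ∥ 70 67.
Inner hash: sum = 71+88+70+54+112+103 = 498 → 01 f2.
Outer input = (K'⊕opad) ∥ inner = 2d 32 2c 5c ∥ 01 f2.
Outer hash (tag): sum = 45+50+44+92+1+242 = 474 → 01 da.

01da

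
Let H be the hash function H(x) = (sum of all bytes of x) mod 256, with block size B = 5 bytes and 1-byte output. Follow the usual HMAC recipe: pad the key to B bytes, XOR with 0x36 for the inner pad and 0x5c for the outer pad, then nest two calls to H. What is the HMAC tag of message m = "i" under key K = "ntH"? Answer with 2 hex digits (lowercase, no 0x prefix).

Key "ntH" = 6e 74 48 is 3 bytes ≤ B = 5; zero-pad to 5 bytes: K' = 6e 74 48 00 00.
K' ⊕ ipad = 58 42 7e 36 36.  K' ⊕ opad = 32 28 14 5c 5c.
Inner input = (K'⊕ipad) ∥ m = 58 42 7e 36 36 ∥ 69.
Inner hash: sum = 88+66+126+54+54+105 = 493; mod 256 = 237 → ed.
Outer input = (K'⊕opad) ∥ inner = 32 28 14 5c 5c ∥ ed.
Outer hash (tag): sum = 50+40+20+92+92+237 = 531; mod 256 = 19 → 13.

13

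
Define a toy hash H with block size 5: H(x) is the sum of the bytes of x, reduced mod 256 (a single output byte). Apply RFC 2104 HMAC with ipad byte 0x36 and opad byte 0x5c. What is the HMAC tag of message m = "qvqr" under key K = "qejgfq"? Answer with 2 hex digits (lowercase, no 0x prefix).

7c

Key "qejgfq" = 71 65 6a 67 66 71 is 6 bytes > B = 5, so hash it first: H(key) = 7e, then zero-pad to 5 bytes: K' = 7e 00 00 00 00.
K' ⊕ ipad = 48 36 36 36 36.  K' ⊕ opad = 22 5c 5c 5c 5c.
Inner input = (K'⊕ipad) ∥ m = 48 36 36 36 36 ∥ 71 76 71 72.
Inner hash: sum = 72+54+54+54+54+113+118+113+114 = 746; mod 256 = 234 → ea.
Outer input = (K'⊕opad) ∥ inner = 22 5c 5c 5c 5c ∥ ea.
Outer hash (tag): sum = 34+92+92+92+92+234 = 636; mod 256 = 124 → 7c.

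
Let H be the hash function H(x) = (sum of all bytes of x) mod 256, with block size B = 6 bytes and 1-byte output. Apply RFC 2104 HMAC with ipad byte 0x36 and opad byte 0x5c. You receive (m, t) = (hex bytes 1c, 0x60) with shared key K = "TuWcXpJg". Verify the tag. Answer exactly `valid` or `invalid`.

valid

Key "TuWcXpJg" = 54 75 57 63 58 70 4a 67 is 8 bytes > B = 6, so hash it first: H(key) = fc, then zero-pad to 6 bytes: K' = fc 00 00 00 00 00.
K' ⊕ ipad = ca 36 36 36 36 36; K' ⊕ opad = a0 5c 5c 5c 5c 5c.
Inner hash: sum = 202+54+54+54+54+54+28 = 500; mod 256 = 244 → f4.
Outer hash (recomputed tag): sum = 160+92+92+92+92+92+244 = 864; mod 256 = 96 → 60.
Recomputed tag = 60; claimed = 60 → match.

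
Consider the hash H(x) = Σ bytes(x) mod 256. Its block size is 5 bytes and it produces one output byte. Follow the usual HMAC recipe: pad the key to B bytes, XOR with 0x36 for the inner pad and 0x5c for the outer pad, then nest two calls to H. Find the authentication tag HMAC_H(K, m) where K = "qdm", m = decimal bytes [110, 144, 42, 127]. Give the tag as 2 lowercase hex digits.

Key "qdm" = 71 64 6d is 3 bytes ≤ B = 5; zero-pad to 5 bytes: K' = 71 64 6d 00 00.
K' ⊕ ipad = 47 52 5b 36 36.  K' ⊕ opad = 2d 38 31 5c 5c.
Inner input = (K'⊕ipad) ∥ m = 47 52 5b 36 36 ∥ 6e 90 2a 7f.
Inner hash: sum = 71+82+91+54+54+110+144+42+127 = 775; mod 256 = 7 → 07.
Outer input = (K'⊕opad) ∥ inner = 2d 38 31 5c 5c ∥ 07.
Outer hash (tag): sum = 45+56+49+92+92+7 = 341; mod 256 = 85 → 55.

55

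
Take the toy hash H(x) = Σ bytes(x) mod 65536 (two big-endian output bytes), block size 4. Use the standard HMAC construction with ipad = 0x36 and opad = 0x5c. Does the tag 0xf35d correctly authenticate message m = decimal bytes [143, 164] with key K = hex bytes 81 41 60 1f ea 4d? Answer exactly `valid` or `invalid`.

Key hex bytes 81 41 60 1f ea 4d is 6 bytes > B = 4, so hash it first: H(key) = 02 78, then zero-pad to 4 bytes: K' = 02 78 00 00.
K' ⊕ ipad = 34 4e 36 36; K' ⊕ opad = 5e 24 5c 5c.
Inner hash: sum = 52+78+54+54+143+164 = 545 → 02 21.
Outer hash (recomputed tag): sum = 94+36+92+92+2+33 = 349 → 01 5d.
Recomputed tag = 015d; claimed = f35d → mismatch.

invalid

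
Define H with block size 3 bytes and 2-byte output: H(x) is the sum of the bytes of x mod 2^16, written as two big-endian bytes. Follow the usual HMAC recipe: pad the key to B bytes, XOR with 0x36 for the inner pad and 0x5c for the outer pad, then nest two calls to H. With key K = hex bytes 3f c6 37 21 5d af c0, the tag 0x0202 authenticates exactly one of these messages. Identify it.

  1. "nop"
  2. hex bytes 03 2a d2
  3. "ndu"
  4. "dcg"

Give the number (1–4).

Key hex bytes 3f c6 37 21 5d af c0 is 7 bytes > B = 3, so hash it first: H(key) = 03 29, then zero-pad to 3 bytes: K' = 03 29 00.
K' ⊕ ipad = 35 1f 36; K' ⊕ opad = 5f 75 5c.
m1: inner = H(35 1f 36 6e 6f 70) = 01 d7; tag = H(5f 75 5c 01 d7) = 0208
m2: inner = H(35 1f 36 03 2a d2) = 01 89; tag = H(5f 75 5c 01 89) = 01ba
m3: inner = H(35 1f 36 6e 64 75) = 01 d1; tag = H(5f 75 5c 01 d1) = 0202 ← matches
m4: inner = H(35 1f 36 64 63 67) = 01 b8; tag = H(5f 75 5c 01 b8) = 01e9

3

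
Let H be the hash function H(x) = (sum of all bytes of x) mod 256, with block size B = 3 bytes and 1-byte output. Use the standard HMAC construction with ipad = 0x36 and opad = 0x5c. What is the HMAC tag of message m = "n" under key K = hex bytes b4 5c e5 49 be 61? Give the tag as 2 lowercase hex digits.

Key hex bytes b4 5c e5 49 be 61 is 6 bytes > B = 3, so hash it first: H(key) = 5d, then zero-pad to 3 bytes: K' = 5d 00 00.
K' ⊕ ipad = 6b 36 36.  K' ⊕ opad = 01 5c 5c.
Inner input = (K'⊕ipad) ∥ m = 6b 36 36 ∥ 6e.
Inner hash: sum = 107+54+54+110 = 325; mod 256 = 69 → 45.
Outer input = (K'⊕opad) ∥ inner = 01 5c 5c ∥ 45.
Outer hash (tag): sum = 1+92+92+69 = 254 → fe.

fe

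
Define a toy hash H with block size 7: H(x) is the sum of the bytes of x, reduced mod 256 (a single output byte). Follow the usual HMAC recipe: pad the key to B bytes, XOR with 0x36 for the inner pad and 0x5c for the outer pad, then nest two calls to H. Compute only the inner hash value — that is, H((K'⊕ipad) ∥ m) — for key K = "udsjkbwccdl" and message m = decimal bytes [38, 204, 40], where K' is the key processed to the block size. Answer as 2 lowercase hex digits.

Key "udsjkbwccdl" = 75 64 73 6a 6b 62 77 63 63 64 6c is 11 bytes > B = 7, so hash it first: H(key) = 90, then zero-pad to 7 bytes: K' = 90 00 00 00 00 00 00.
K' ⊕ ipad = a6 36 36 36 36 36 36.
Inner input = a6 36 36 36 36 36 36 ∥ 26 cc 28.
Inner hash: sum = 166+54+54+54+54+54+54+38+204+40 = 772; mod 256 = 4 → 04.

04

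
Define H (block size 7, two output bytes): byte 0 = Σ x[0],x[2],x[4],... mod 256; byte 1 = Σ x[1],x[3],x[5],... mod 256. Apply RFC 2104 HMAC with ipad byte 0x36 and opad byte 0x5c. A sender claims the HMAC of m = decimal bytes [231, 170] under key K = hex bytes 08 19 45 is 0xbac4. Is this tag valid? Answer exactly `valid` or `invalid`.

Key hex bytes 08 19 45 is 3 bytes ≤ B = 7; zero-pad to 7 bytes: K' = 08 19 45 00 00 00 00.
K' ⊕ ipad = 3e 2f 73 36 36 36 36; K' ⊕ opad = 54 45 19 5c 5c 5c 5c.
Inner hash: even-index sum = 455 mod 256 = 199; odd-index sum = 386 mod 256 = 130 → c7 82.
Outer hash (recomputed tag): even-index sum = 423 mod 256 = 167; odd-index sum = 452 mod 256 = 196 → a7 c4.
Recomputed tag = a7c4; claimed = bac4 → mismatch.

invalid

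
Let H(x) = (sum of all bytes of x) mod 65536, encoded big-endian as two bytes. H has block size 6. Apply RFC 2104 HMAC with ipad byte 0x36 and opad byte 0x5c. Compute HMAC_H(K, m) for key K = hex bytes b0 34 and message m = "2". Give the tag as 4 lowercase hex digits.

0357

Key hex bytes b0 34 is 2 bytes ≤ B = 6; zero-pad to 6 bytes: K' = b0 34 00 00 00 00.
K' ⊕ ipad = 86 02 36 36 36 36.  K' ⊕ opad = ec 68 5c 5c 5c 5c.
Inner input = (K'⊕ipad) ∥ m = 86 02 36 36 36 36 ∥ 32.
Inner hash: sum = 134+2+54+54+54+54+50 = 402 → 01 92.
Outer input = (K'⊕opad) ∥ inner = ec 68 5c 5c 5c 5c ∥ 01 92.
Outer hash (tag): sum = 236+104+92+92+92+92+1+146 = 855 → 03 57.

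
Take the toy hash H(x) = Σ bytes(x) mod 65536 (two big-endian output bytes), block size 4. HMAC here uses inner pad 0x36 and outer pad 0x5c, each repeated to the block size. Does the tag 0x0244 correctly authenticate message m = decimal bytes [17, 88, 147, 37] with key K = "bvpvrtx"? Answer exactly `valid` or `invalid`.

Key "bvpvrtx" = 62 76 70 76 72 74 78 is 7 bytes > B = 4, so hash it first: H(key) = 03 1c, then zero-pad to 4 bytes: K' = 03 1c 00 00.
K' ⊕ ipad = 35 2a 36 36; K' ⊕ opad = 5f 40 5c 5c.
Inner hash: sum = 53+42+54+54+17+88+147+37 = 492 → 01 ec.
Outer hash (recomputed tag): sum = 95+64+92+92+1+236 = 580 → 02 44.
Recomputed tag = 0244; claimed = 0244 → match.

valid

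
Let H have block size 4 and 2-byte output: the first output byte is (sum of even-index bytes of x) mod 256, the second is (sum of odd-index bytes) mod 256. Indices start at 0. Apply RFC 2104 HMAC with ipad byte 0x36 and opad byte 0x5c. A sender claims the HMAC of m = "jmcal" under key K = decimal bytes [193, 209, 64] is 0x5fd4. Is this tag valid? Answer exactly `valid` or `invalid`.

valid

Key decimal bytes [193, 209, 64] = c1 d1 40 is 3 bytes ≤ B = 4; zero-pad to 4 bytes: K' = c1 d1 40 00.
K' ⊕ ipad = f7 e7 76 36; K' ⊕ opad = 9d 8d 1c 5c.
Inner hash: even-index sum = 678 mod 256 = 166; odd-index sum = 491 mod 256 = 235 → a6 eb.
Outer hash (recomputed tag): even-index sum = 351 mod 256 = 95; odd-index sum = 468 mod 256 = 212 → 5f d4.
Recomputed tag = 5fd4; claimed = 5fd4 → match.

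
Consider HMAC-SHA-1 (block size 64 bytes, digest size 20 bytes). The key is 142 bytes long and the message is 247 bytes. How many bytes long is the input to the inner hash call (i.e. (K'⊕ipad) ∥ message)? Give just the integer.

311

Key is 142 > 64 bytes, so it is hashed to 20 bytes then zero-padded to 64: |K'| = 64.
Inner input = (K'⊕ipad) ∥ m → 64 + 247 = 311 bytes.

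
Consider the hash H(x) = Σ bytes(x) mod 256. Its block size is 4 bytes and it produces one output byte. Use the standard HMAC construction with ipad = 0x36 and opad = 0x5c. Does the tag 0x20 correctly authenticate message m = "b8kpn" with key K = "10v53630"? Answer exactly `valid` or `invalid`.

Key "10v53630" = 31 30 76 35 33 36 33 30 is 8 bytes > B = 4, so hash it first: H(key) = d8, then zero-pad to 4 bytes: K' = d8 00 00 00.
K' ⊕ ipad = ee 36 36 36; K' ⊕ opad = 84 5c 5c 5c.
Inner hash: sum = 238+54+54+54+98+56+107+112+110 = 883; mod 256 = 115 → 73.
Outer hash (recomputed tag): sum = 132+92+92+92+115 = 523; mod 256 = 11 → 0b.
Recomputed tag = 0b; claimed = 20 → mismatch.

invalid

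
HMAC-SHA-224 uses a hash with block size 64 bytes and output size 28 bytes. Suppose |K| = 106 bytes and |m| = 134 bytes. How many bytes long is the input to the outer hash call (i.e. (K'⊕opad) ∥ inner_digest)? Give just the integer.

Key is 106 > 64 bytes, so it is hashed to 28 bytes then zero-padded to 64: |K'| = 64.
Outer input = (K'⊕opad) ∥ H(inner) → 64 + 28 = 92 bytes.

92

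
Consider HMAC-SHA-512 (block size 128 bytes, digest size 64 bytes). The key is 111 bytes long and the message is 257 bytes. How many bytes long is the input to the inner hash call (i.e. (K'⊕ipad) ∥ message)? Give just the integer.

Key is 111 ≤ 128 bytes, zero-padded: |K'| = 128.
Inner input = (K'⊕ipad) ∥ m → 128 + 257 = 385 bytes.

385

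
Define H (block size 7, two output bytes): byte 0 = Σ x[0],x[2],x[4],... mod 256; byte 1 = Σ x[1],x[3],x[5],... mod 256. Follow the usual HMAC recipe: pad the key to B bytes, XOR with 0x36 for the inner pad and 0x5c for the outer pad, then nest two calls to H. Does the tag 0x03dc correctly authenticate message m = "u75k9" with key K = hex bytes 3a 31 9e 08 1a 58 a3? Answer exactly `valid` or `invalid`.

valid

Key hex bytes 3a 31 9e 08 1a 58 a3 is exactly B = 7 bytes: K' = 3a 31 9e 08 1a 58 a3.
K' ⊕ ipad = 0c 07 a8 3e 2c 6e 95; K' ⊕ opad = 66 6d c2 54 46 04 ff.
Inner hash: even-index sum = 535 mod 256 = 23; odd-index sum = 406 mod 256 = 150 → 17 96.
Outer hash (recomputed tag): even-index sum = 771 mod 256 = 3; odd-index sum = 220 mod 256 = 220 → 03 dc.
Recomputed tag = 03dc; claimed = 03dc → match.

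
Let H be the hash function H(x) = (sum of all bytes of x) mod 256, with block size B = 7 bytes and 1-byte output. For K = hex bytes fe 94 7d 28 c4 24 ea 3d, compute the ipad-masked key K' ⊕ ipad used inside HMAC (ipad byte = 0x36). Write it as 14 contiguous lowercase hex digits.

70363636363636

Key hex bytes fe 94 7d 28 c4 24 ea 3d is 8 bytes > B = 7, so hash it first: H(key) = 46, then zero-pad to 7 bytes: K' = 46 00 00 00 00 00 00.
XOR each byte with 0x36: 46⊕36=70, 00⊕36=36, 00⊕36=36, 00⊕36=36, 00⊕36=36, 00⊕36=36, 00⊕36=36.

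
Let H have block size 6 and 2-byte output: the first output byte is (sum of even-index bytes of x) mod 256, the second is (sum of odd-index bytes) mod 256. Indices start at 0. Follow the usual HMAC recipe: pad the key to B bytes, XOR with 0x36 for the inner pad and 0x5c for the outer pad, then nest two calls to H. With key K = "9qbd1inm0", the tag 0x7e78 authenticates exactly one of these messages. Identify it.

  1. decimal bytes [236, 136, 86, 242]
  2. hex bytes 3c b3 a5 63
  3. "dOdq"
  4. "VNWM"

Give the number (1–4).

3

Key "9qbd1inm0" = 39 71 62 64 31 69 6e 6d 30 is 9 bytes > B = 6, so hash it first: H(key) = 6a ab, then zero-pad to 6 bytes: K' = 6a ab 00 00 00 00.
K' ⊕ ipad = 5c 9d 36 36 36 36; K' ⊕ opad = 36 f7 5c 5c 5c 5c.
m1: inner = H(5c 9d 36 36 36 36 ec 88 56 f2) = 0a 83; tag = H(36 f7 5c 5c 5c 5c 0a 83) = f832
m2: inner = H(5c 9d 36 36 36 36 3c b3 a5 63) = a9 1f; tag = H(36 f7 5c 5c 5c 5c a9 1f) = 97ce
m3: inner = H(5c 9d 36 36 36 36 64 4f 64 71) = 90 c9; tag = H(36 f7 5c 5c 5c 5c 90 c9) = 7e78 ← matches
m4: inner = H(5c 9d 36 36 36 36 56 4e 57 4d) = 75 a4; tag = H(36 f7 5c 5c 5c 5c 75 a4) = 6353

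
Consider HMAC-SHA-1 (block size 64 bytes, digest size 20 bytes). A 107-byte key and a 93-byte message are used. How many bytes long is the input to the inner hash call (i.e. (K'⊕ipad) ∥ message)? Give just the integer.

Key is 107 > 64 bytes, so it is hashed to 20 bytes then zero-padded to 64: |K'| = 64.
Inner input = (K'⊕ipad) ∥ m → 64 + 93 = 157 bytes.

157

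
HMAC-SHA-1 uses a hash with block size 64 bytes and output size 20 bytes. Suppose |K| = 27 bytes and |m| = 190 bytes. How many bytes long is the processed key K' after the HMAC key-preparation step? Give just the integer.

64

Key is 27 ≤ 64 bytes, zero-padded: |K'| = 64.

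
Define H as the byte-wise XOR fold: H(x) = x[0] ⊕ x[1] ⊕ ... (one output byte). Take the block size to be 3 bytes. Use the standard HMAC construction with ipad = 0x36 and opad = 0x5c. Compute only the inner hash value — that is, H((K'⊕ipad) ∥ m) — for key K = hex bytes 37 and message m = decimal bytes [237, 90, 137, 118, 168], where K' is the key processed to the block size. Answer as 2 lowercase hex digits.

e1

Key hex bytes 37 is 1 byte ≤ B = 3; zero-pad to 3 bytes: K' = 37 00 00.
K' ⊕ ipad = 01 36 36.
Inner input = 01 36 36 ∥ ed 5a 89 76 a8.
Inner hash: XOR 01⊕36⊕36⊕ed⊕5a⊕89⊕76⊕a8 = e1.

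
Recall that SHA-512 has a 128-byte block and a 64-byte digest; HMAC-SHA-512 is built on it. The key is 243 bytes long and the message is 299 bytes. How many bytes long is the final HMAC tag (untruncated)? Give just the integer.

The tag is one SHA-512 digest: 64 bytes.

64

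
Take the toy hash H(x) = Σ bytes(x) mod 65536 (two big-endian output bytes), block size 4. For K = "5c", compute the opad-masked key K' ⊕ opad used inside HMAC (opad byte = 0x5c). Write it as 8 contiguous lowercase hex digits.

Key "5c" = 35 63 is 2 bytes ≤ B = 4; zero-pad to 4 bytes: K' = 35 63 00 00.
XOR each byte with 0x5c: 35⊕5c=69, 63⊕5c=3f, 00⊕5c=5c, 00⊕5c=5c.

693f5c5c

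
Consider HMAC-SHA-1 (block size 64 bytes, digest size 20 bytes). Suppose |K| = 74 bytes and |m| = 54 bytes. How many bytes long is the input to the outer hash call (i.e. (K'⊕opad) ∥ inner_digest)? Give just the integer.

Key is 74 > 64 bytes, so it is hashed to 20 bytes then zero-padded to 64: |K'| = 64.
Outer input = (K'⊕opad) ∥ H(inner) → 64 + 20 = 84 bytes.

84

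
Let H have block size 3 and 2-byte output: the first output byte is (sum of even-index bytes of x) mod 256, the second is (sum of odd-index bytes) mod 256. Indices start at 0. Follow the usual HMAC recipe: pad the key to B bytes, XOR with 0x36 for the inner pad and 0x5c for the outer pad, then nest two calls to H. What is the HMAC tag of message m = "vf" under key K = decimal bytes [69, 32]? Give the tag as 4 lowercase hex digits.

018b

Key decimal bytes [69, 32] = 45 20 is 2 bytes ≤ B = 3; zero-pad to 3 bytes: K' = 45 20 00.
K' ⊕ ipad = 73 16 36.  K' ⊕ opad = 19 7c 5c.
Inner input = (K'⊕ipad) ∥ m = 73 16 36 ∥ 76 66.
Inner hash: even-index sum = 271 mod 256 = 15; odd-index sum = 140 mod 256 = 140 → 0f 8c.
Outer input = (K'⊕opad) ∥ inner = 19 7c 5c ∥ 0f 8c.
Outer hash (tag): even-index sum = 257 mod 256 = 1; odd-index sum = 139 mod 256 = 139 → 01 8b.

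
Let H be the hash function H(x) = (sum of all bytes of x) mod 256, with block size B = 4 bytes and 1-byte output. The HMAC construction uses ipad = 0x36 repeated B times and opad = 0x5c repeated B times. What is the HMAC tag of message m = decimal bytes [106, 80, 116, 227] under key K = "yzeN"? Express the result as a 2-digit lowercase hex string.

Key "yzeN" = 79 7a 65 4e is exactly B = 4 bytes: K' = 79 7a 65 4e.
K' ⊕ ipad = 4f 4c 53 78.  K' ⊕ opad = 25 26 39 12.
Inner input = (K'⊕ipad) ∥ m = 4f 4c 53 78 ∥ 6a 50 74 e3.
Inner hash: sum = 79+76+83+120+106+80+116+227 = 887; mod 256 = 119 → 77.
Outer input = (K'⊕opad) ∥ inner = 25 26 39 12 ∥ 77.
Outer hash (tag): sum = 37+38+57+18+119 = 269; mod 256 = 13 → 0d.

0d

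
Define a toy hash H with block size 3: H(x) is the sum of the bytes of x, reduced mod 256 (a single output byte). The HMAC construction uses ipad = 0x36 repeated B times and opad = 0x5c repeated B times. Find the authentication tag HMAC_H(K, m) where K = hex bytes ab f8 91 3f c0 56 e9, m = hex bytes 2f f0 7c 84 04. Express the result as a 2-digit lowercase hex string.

Key hex bytes ab f8 91 3f c0 56 e9 is 7 bytes > B = 3, so hash it first: H(key) = 72, then zero-pad to 3 bytes: K' = 72 00 00.
K' ⊕ ipad = 44 36 36.  K' ⊕ opad = 2e 5c 5c.
Inner input = (K'⊕ipad) ∥ m = 44 36 36 ∥ 2f f0 7c 84 04.
Inner hash: sum = 68+54+54+47+240+124+132+4 = 723; mod 256 = 211 → d3.
Outer input = (K'⊕opad) ∥ inner = 2e 5c 5c ∥ d3.
Outer hash (tag): sum = 46+92+92+211 = 441; mod 256 = 185 → b9.

b9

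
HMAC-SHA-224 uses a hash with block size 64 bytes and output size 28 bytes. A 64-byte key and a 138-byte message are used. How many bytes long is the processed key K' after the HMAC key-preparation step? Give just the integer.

64

Key is 64 ≤ 64 bytes, zero-padded: |K'| = 64.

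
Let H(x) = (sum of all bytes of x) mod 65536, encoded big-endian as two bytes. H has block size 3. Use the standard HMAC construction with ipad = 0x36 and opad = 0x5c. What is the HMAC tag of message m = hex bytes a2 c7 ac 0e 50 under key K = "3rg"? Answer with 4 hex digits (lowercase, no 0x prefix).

00e8

Key "3rg" = 33 72 67 is exactly B = 3 bytes: K' = 33 72 67.
K' ⊕ ipad = 05 44 51.  K' ⊕ opad = 6f 2e 3b.
Inner input = (K'⊕ipad) ∥ m = 05 44 51 ∥ a2 c7 ac 0e 50.
Inner hash: sum = 5+68+81+162+199+172+14+80 = 781 → 03 0d.
Outer input = (K'⊕opad) ∥ inner = 6f 2e 3b ∥ 03 0d.
Outer hash (tag): sum = 111+46+59+3+13 = 232 → 00 e8.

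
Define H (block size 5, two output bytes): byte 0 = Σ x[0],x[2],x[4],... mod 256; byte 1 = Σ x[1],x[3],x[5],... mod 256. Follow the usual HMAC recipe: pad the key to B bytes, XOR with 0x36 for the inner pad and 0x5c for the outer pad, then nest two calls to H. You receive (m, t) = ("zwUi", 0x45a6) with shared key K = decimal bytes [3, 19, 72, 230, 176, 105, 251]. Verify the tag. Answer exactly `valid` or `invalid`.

Key decimal bytes [3, 19, 72, 230, 176, 105, 251] = 03 13 48 e6 b0 69 fb is 7 bytes > B = 5, so hash it first: H(key) = f6 62, then zero-pad to 5 bytes: K' = f6 62 00 00 00.
K' ⊕ ipad = c0 54 36 36 36; K' ⊕ opad = aa 3e 5c 5c 5c.
Inner hash: even-index sum = 524 mod 256 = 12; odd-index sum = 345 mod 256 = 89 → 0c 59.
Outer hash (recomputed tag): even-index sum = 443 mod 256 = 187; odd-index sum = 166 mod 256 = 166 → bb a6.
Recomputed tag = bba6; claimed = 45a6 → mismatch.

invalid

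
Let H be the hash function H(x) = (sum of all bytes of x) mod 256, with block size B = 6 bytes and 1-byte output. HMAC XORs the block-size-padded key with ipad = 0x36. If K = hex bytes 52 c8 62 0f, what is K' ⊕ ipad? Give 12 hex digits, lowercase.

Key hex bytes 52 c8 62 0f is 4 bytes ≤ B = 6; zero-pad to 6 bytes: K' = 52 c8 62 0f 00 00.
XOR each byte with 0x36: 52⊕36=64, c8⊕36=fe, 62⊕36=54, 0f⊕36=39, 00⊕36=36, 00⊕36=36.

64fe54393636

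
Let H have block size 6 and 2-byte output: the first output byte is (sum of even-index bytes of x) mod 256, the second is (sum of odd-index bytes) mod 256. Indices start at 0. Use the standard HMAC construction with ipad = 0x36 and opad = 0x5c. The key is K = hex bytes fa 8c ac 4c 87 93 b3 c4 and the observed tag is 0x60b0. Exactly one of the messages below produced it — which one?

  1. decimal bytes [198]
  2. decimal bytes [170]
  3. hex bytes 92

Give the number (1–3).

Key hex bytes fa 8c ac 4c 87 93 b3 c4 is 8 bytes > B = 6, so hash it first: H(key) = e0 2f, then zero-pad to 6 bytes: K' = e0 2f 00 00 00 00.
K' ⊕ ipad = d6 19 36 36 36 36; K' ⊕ opad = bc 73 5c 5c 5c 5c.
m1: inner = H(d6 19 36 36 36 36 c6) = 08 85; tag = H(bc 73 5c 5c 5c 5c 08 85) = 7cb0
m2: inner = H(d6 19 36 36 36 36 aa) = ec 85; tag = H(bc 73 5c 5c 5c 5c ec 85) = 60b0 ← matches
m3: inner = H(d6 19 36 36 36 36 92) = d4 85; tag = H(bc 73 5c 5c 5c 5c d4 85) = 48b0

2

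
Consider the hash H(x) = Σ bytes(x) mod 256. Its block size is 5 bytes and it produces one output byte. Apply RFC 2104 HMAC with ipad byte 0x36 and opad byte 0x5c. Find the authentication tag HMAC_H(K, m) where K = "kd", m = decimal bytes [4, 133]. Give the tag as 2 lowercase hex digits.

5d

Key "kd" = 6b 64 is 2 bytes ≤ B = 5; zero-pad to 5 bytes: K' = 6b 64 00 00 00.
K' ⊕ ipad = 5d 52 36 36 36.  K' ⊕ opad = 37 38 5c 5c 5c.
Inner input = (K'⊕ipad) ∥ m = 5d 52 36 36 36 ∥ 04 85.
Inner hash: sum = 93+82+54+54+54+4+133 = 474; mod 256 = 218 → da.
Outer input = (K'⊕opad) ∥ inner = 37 38 5c 5c 5c ∥ da.
Outer hash (tag): sum = 55+56+92+92+92+218 = 605; mod 256 = 93 → 5d.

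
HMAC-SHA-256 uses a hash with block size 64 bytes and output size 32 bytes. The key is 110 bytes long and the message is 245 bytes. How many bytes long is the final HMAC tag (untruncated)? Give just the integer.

32

The tag is one SHA-256 digest: 32 bytes.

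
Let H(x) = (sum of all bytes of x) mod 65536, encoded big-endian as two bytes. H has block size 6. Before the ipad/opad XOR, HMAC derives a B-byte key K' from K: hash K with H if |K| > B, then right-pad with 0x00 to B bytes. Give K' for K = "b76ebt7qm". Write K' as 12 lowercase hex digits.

|K| = 9 > B = 6, so first hash the key.
H(K): sum = 98+55+54+101+98+116+55+113+109 = 799 → 03 1f.
Zero-pad H(K) = 03 1f to 6 bytes: K' = 03 1f 00 00 00 00.

031f00000000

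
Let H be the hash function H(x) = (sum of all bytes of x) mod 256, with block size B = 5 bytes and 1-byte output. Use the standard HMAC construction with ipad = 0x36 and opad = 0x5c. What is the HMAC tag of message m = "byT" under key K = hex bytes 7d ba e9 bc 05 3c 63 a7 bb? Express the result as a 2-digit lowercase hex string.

09

Key hex bytes 7d ba e9 bc 05 3c 63 a7 bb is 9 bytes > B = 5, so hash it first: H(key) = e2, then zero-pad to 5 bytes: K' = e2 00 00 00 00.
K' ⊕ ipad = d4 36 36 36 36.  K' ⊕ opad = be 5c 5c 5c 5c.
Inner input = (K'⊕ipad) ∥ m = d4 36 36 36 36 ∥ 62 79 54.
Inner hash: sum = 212+54+54+54+54+98+121+84 = 731; mod 256 = 219 → db.
Outer input = (K'⊕opad) ∥ inner = be 5c 5c 5c 5c ∥ db.
Outer hash (tag): sum = 190+92+92+92+92+219 = 777; mod 256 = 9 → 09.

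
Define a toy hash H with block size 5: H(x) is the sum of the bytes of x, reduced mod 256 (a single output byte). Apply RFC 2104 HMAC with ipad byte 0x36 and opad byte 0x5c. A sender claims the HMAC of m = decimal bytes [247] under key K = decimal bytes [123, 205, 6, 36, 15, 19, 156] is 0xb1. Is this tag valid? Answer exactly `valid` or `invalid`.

Key decimal bytes [123, 205, 6, 36, 15, 19, 156] = 7b cd 06 24 0f 13 9c is 7 bytes > B = 5, so hash it first: H(key) = 30, then zero-pad to 5 bytes: K' = 30 00 00 00 00.
K' ⊕ ipad = 06 36 36 36 36; K' ⊕ opad = 6c 5c 5c 5c 5c.
Inner hash: sum = 6+54+54+54+54+247 = 469; mod 256 = 213 → d5.
Outer hash (recomputed tag): sum = 108+92+92+92+92+213 = 689; mod 256 = 177 → b1.
Recomputed tag = b1; claimed = b1 → match.

valid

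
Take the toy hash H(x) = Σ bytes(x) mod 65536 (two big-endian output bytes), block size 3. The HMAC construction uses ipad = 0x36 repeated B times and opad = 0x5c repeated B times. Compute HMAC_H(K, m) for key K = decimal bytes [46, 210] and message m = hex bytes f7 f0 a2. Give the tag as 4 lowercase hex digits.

021a

Key decimal bytes [46, 210] = 2e d2 is 2 bytes ≤ B = 3; zero-pad to 3 bytes: K' = 2e d2 00.
K' ⊕ ipad = 18 e4 36.  K' ⊕ opad = 72 8e 5c.
Inner input = (K'⊕ipad) ∥ m = 18 e4 36 ∥ f7 f0 a2.
Inner hash: sum = 24+228+54+247+240+162 = 955 → 03 bb.
Outer input = (K'⊕opad) ∥ inner = 72 8e 5c ∥ 03 bb.
Outer hash (tag): sum = 114+142+92+3+187 = 538 → 02 1a.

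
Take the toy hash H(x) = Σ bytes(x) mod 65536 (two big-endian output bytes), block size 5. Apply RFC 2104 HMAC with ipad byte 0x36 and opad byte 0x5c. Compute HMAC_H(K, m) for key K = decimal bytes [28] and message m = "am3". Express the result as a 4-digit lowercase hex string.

01b5

Key decimal bytes [28] = 1c is 1 byte ≤ B = 5; zero-pad to 5 bytes: K' = 1c 00 00 00 00.
K' ⊕ ipad = 2a 36 36 36 36.  K' ⊕ opad = 40 5c 5c 5c 5c.
Inner input = (K'⊕ipad) ∥ m = 2a 36 36 36 36 ∥ 61 6d 33.
Inner hash: sum = 42+54+54+54+54+97+109+51 = 515 → 02 03.
Outer input = (K'⊕opad) ∥ inner = 40 5c 5c 5c 5c ∥ 02 03.
Outer hash (tag): sum = 64+92+92+92+92+2+3 = 437 → 01 b5.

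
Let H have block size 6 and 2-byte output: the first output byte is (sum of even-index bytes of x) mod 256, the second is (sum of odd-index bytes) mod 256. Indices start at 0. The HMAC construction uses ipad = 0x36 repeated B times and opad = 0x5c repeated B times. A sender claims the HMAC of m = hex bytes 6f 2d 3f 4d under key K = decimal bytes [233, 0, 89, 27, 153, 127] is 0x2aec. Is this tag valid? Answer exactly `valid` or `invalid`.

valid

Key decimal bytes [233, 0, 89, 27, 153, 127] = e9 00 59 1b 99 7f is exactly B = 6 bytes: K' = e9 00 59 1b 99 7f.
K' ⊕ ipad = df 36 6f 2d af 49; K' ⊕ opad = b5 5c 05 47 c5 23.
Inner hash: even-index sum = 683 mod 256 = 171; odd-index sum = 294 mod 256 = 38 → ab 26.
Outer hash (recomputed tag): even-index sum = 554 mod 256 = 42; odd-index sum = 236 mod 256 = 236 → 2a ec.
Recomputed tag = 2aec; claimed = 2aec → match.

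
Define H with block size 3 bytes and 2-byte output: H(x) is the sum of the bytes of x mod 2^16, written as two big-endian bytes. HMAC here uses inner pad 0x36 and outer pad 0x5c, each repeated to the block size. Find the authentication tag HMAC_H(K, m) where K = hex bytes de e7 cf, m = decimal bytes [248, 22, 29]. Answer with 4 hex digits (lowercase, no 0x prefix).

Key hex bytes de e7 cf is exactly B = 3 bytes: K' = de e7 cf.
K' ⊕ ipad = e8 d1 f9.  K' ⊕ opad = 82 bb 93.
Inner input = (K'⊕ipad) ∥ m = e8 d1 f9 ∥ f8 16 1d.
Inner hash: sum = 232+209+249+248+22+29 = 989 → 03 dd.
Outer input = (K'⊕opad) ∥ inner = 82 bb 93 ∥ 03 dd.
Outer hash (tag): sum = 130+187+147+3+221 = 688 → 02 b0.

02b0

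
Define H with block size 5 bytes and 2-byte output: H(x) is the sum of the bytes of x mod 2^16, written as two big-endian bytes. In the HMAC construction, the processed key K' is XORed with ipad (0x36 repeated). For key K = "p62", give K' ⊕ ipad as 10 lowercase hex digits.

Key "p62" = 70 36 32 is 3 bytes ≤ B = 5; zero-pad to 5 bytes: K' = 70 36 32 00 00.
XOR each byte with 0x36: 70⊕36=46, 36⊕36=00, 32⊕36=04, 00⊕36=36, 00⊕36=36.

4600043636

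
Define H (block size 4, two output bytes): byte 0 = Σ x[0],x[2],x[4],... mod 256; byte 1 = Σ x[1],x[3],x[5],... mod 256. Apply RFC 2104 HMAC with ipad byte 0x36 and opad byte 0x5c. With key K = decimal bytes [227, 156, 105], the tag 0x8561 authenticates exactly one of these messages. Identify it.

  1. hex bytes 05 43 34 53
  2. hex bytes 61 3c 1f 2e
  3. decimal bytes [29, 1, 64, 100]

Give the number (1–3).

3

Key decimal bytes [227, 156, 105] = e3 9c 69 is 3 bytes ≤ B = 4; zero-pad to 4 bytes: K' = e3 9c 69 00.
K' ⊕ ipad = d5 aa 5f 36; K' ⊕ opad = bf c0 35 5c.
m1: inner = H(d5 aa 5f 36 05 43 34 53) = 6d 76; tag = H(bf c0 35 5c 6d 76) = 6192
m2: inner = H(d5 aa 5f 36 61 3c 1f 2e) = b4 4a; tag = H(bf c0 35 5c b4 4a) = a866
m3: inner = H(d5 aa 5f 36 1d 01 40 64) = 91 45; tag = H(bf c0 35 5c 91 45) = 8561 ← matches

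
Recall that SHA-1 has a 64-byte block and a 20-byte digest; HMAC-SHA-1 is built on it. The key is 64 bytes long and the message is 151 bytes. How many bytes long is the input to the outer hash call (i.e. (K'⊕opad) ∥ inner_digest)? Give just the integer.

Key is 64 ≤ 64 bytes, zero-padded: |K'| = 64.
Outer input = (K'⊕opad) ∥ H(inner) → 64 + 20 = 84 bytes.

84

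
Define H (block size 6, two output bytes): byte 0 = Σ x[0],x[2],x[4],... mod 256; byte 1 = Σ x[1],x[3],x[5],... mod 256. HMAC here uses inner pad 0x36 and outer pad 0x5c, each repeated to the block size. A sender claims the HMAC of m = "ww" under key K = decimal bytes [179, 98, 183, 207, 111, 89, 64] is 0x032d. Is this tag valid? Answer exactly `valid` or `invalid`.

invalid

Key decimal bytes [179, 98, 183, 207, 111, 89, 64] = b3 62 b7 cf 6f 59 40 is 7 bytes > B = 6, so hash it first: H(key) = 19 8a, then zero-pad to 6 bytes: K' = 19 8a 00 00 00 00.
K' ⊕ ipad = 2f bc 36 36 36 36; K' ⊕ opad = 45 d6 5c 5c 5c 5c.
Inner hash: even-index sum = 274 mod 256 = 18; odd-index sum = 415 mod 256 = 159 → 12 9f.
Outer hash (recomputed tag): even-index sum = 271 mod 256 = 15; odd-index sum = 557 mod 256 = 45 → 0f 2d.
Recomputed tag = 0f2d; claimed = 032d → mismatch.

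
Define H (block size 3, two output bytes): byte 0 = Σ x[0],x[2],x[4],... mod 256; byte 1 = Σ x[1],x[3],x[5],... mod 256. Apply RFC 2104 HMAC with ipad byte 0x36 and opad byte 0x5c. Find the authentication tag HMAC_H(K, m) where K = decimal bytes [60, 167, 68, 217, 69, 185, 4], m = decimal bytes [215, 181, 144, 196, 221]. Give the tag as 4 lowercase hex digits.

4413

Key decimal bytes [60, 167, 68, 217, 69, 185, 4] = 3c a7 44 d9 45 b9 04 is 7 bytes > B = 3, so hash it first: H(key) = c9 39, then zero-pad to 3 bytes: K' = c9 39 00.
K' ⊕ ipad = ff 0f 36.  K' ⊕ opad = 95 65 5c.
Inner input = (K'⊕ipad) ∥ m = ff 0f 36 ∥ d7 b5 90 c4 dd.
Inner hash: even-index sum = 686 mod 256 = 174; odd-index sum = 595 mod 256 = 83 → ae 53.
Outer input = (K'⊕opad) ∥ inner = 95 65 5c ∥ ae 53.
Outer hash (tag): even-index sum = 324 mod 256 = 68; odd-index sum = 275 mod 256 = 19 → 44 13.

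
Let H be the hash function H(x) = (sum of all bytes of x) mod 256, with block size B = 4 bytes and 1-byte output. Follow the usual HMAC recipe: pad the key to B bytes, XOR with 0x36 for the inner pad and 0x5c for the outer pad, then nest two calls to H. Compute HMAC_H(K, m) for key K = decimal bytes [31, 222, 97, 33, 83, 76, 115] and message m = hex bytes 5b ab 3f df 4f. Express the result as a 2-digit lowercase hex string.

9d

Key decimal bytes [31, 222, 97, 33, 83, 76, 115] = 1f de 61 21 53 4c 73 is 7 bytes > B = 4, so hash it first: H(key) = 91, then zero-pad to 4 bytes: K' = 91 00 00 00.
K' ⊕ ipad = a7 36 36 36.  K' ⊕ opad = cd 5c 5c 5c.
Inner input = (K'⊕ipad) ∥ m = a7 36 36 36 ∥ 5b ab 3f df 4f.
Inner hash: sum = 167+54+54+54+91+171+63+223+79 = 956; mod 256 = 188 → bc.
Outer input = (K'⊕opad) ∥ inner = cd 5c 5c 5c ∥ bc.
Outer hash (tag): sum = 205+92+92+92+188 = 669; mod 256 = 157 → 9d.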